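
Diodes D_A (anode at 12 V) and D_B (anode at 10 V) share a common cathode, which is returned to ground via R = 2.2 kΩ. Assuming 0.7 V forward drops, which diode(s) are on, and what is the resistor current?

Only D_A conducts; I_R ≈ 5.1 mA

Assume both conduct. Then node N would need to be at both 12−0.7 = 11.3 V and 10−0.7 = 9.3 V, which is impossible.
Assume only D_A conducts: V_N = 12 − 0.7 = 11.3 V, so I_R = 11.3/2.2 = 5.14 mA.
Check D_B: its anode-to-cathode voltage is 10 − 11.3 = -1.3 V < 0.7 V, so it is off. The assumption is consistent.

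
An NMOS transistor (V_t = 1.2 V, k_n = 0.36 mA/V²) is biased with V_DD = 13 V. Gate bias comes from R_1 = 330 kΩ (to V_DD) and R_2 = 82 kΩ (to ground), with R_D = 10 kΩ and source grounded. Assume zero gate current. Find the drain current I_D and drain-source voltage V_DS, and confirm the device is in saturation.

V_G = V_DD·R_2/(R_1+R_2) = 13×82/412 = 2.59 V. With the source grounded, V_GS = V_G = 2.59 V.
Assume saturation: I_D = (k_n/2)(V_GS − V_t)² = (0.36/2)×(2.59 − 1.2)² = 0.18×1.39² = 0.346 mA.
V_DS = V_DD − I_D·R_D = 13 − 0.346×10 = 9.54 V.
Saturation requires V_DS ≥ V_GS − V_t = 1.39 V; 9.54 ≥ 1.39 ✓.

I_D ≈ 0.35 mA, V_DS ≈ 9.5 V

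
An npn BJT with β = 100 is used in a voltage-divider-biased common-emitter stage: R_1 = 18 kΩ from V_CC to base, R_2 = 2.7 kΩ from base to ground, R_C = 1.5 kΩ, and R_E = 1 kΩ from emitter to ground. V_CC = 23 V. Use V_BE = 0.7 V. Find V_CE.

Thevenize the base divider: V_Th = V_CC·R_2/(R_1+R_2) = 23×2.7/20.7 = 3 V, R_Th = R_1‖R_2 = 2.35 kΩ.
Base-emitter loop: V_Th = I_B·R_Th + V_BE + (β+1)I_B·R_E, so I_B = (3 − 0.7) / (2.35 + 101×1) = 0.0223 mA.
I_C = β·I_B = 100×0.0223 = 2.23 mA, and I_E = (β+1)I_B = 2.25 mA.
V_CE = V_CC − I_C·R_C − I_E·R_E = 23 − 2.23×1.5 − 2.25×1 = 17.4 V.
V_CE = 17.4 V > 0.2 V confirms active-region operation.

V_CE ≈ 17 V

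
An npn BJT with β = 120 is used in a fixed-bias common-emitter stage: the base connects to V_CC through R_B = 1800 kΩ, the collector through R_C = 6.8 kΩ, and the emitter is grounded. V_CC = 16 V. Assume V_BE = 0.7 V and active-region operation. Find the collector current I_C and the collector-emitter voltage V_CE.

Base loop: V_CC = I_B·R_B + V_BE, so I_B = (16 − 0.7)/1800 kΩ = 0.0085 mA.
In the active region I_C = β·I_B = 120 × 0.0085 = 1.02 mA.
Collector loop: V_CE = V_CC − I_C·R_C = 16 − 1.02×6.8 = 9.06 V.
Since V_CE = 9.06 V > V_CE(sat) ≈ 0.2 V, the transistor is in the active region as assumed.

I_C ≈ 1 mA, V_CE ≈ 9.1 V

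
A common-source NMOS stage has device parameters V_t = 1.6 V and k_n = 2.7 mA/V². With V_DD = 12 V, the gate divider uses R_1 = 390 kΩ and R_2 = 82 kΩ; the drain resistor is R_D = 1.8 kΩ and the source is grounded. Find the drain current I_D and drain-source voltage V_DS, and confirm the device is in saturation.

I_D ≈ 0.32 mA, V_DS ≈ 11 V

V_G = V_DD·R_2/(R_1+R_2) = 12×82/472 = 2.08 V. With the source grounded, V_GS = V_G = 2.08 V.
Assume saturation: I_D = (k_n/2)(V_GS − V_t)² = (2.7/2)×(2.08 − 1.6)² = 1.35×0.485² = 0.317 mA.
V_DS = V_DD − I_D·R_D = 12 − 0.317×1.8 = 11.4 V.
Saturation requires V_DS ≥ V_GS − V_t = 0.485 V; 11.4 ≥ 0.485 ✓.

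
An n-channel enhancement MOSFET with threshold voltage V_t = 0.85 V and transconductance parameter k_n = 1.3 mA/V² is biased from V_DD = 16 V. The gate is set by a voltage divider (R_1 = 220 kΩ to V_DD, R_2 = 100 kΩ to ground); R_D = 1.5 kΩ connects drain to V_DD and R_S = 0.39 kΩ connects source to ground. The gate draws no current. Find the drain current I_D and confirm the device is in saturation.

V_G = V_DD·R_2/(R_1+R_2) = 16×100/320 = 5 V.
Assume saturation: I_D = (k_n/2)(V_GS − V_t)² with V_GS = V_G − I_D·R_S = 5 − 0.39·I_D.
Substituting gives 0.0989·I_D² − 3.1·I_D + 11.2 = 0, with roots I_D = 4.16 or 27.2 mA.
The root I_D = 27.2 mA gives V_GS = -5.62 V ≤ V_t, so take I_D = 4.16 mA.
Then V_GS = 3.38 V and V_DS = V_DD − I_D(R_D+R_S) = 16 − 4.16×1.89 = 8.14 V.
Saturation requires V_DS ≥ V_GS − V_t = 2.53 V; 8.14 ≥ 2.53 ✓.

I_D ≈ 4.2 mA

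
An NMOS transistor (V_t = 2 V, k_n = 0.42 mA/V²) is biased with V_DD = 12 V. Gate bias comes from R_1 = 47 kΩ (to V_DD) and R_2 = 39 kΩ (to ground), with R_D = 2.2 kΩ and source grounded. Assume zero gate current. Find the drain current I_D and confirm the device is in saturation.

I_D ≈ 2.5 mA

V_G = V_DD·R_2/(R_1+R_2) = 12×39/86 = 5.44 V. With the source grounded, V_GS = V_G = 5.44 V.
Assume saturation: I_D = (k_n/2)(V_GS − V_t)² = (0.42/2)×(5.44 − 2)² = 0.21×3.44² = 2.49 mA.
V_DS = V_DD − I_D·R_D = 12 − 2.49×2.2 = 6.53 V.
Saturation requires V_DS ≥ V_GS − V_t = 3.44 V; 6.53 ≥ 3.44 ✓.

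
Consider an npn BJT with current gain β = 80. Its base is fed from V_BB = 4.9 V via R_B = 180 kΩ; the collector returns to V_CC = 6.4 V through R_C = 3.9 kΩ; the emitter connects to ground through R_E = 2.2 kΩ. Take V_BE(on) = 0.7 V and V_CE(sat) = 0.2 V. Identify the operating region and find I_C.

active; I_C ≈ 0.94 mA

Assume active. Base-emitter loop: I_B = (V_BB − V_BE)/(R_B + (β+1)R_E) = (4.9 − 0.7)/(180 + 81×2.2) = 0.0117 mA.
I_C = β·I_B = 80×0.0117 = 0.938 mA.
V_CE = V_CC − I_C·R_C − I_E·R_E = 6.4 − 0.938×3.9 − 0.95×2.2 = 0.652 V > V_CE(sat), so the active-region assumption holds.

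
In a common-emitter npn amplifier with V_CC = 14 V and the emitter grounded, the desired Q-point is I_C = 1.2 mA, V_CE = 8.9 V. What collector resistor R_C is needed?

R_C ≈ 4.2 kΩ

Collector loop: V_CC = I_C·R_C + V_CE.
R_C = (V_CC − V_CE)/I_C = (14 − 8.9)/1.2 = 4.25 kΩ.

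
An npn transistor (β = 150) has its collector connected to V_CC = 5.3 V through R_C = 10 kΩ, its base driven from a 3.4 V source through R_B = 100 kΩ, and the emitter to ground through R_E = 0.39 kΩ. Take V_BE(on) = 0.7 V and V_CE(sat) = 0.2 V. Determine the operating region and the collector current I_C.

saturation; I_C ≈ 0.49 mA

Assume active: I_B = (3.4 − 0.7)/(100 + 151×0.39) = 0.017 mA, I_C = β·I_B = 2.55 mA.
Then V_CE = 5.3 − 2.55×10 − 2.57×0.39 = -21.2 V < 0.2 V — the active assumption fails.
Re-solve with V_CE = 0.2 V. KCL at the emitter: V_E/R_E = (V_BB−0.7−V_E)/R_B + (V_CC−0.2−V_E)/R_C, giving V_E = 0.201 V.
I_C = (V_CC − 0.2 − V_E)/R_C = (5.1 − 0.201)/10 = 0.49 mA.
Check: I_B = (2.7 − 0.201)/100 = 0.025 mA, and β·I_B = 3.75 mA > I_C, confirming saturation.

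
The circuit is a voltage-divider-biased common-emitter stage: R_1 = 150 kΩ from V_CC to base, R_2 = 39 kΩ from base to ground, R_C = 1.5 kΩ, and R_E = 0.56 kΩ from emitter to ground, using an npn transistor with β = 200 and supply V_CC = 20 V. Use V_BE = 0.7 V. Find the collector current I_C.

I_C ≈ 4.8 mA

Thevenize the base divider: V_Th = V_CC·R_2/(R_1+R_2) = 20×39/189 = 4.13 V, R_Th = R_1‖R_2 = 31 kΩ.
Base-emitter loop: V_Th = I_B·R_Th + V_BE + (β+1)I_B·R_E, so I_B = (4.13 − 0.7) / (31 + 201×0.56) = 0.0239 mA.
I_C = β·I_B = 200×0.0239 = 4.78 mA, and I_E = (β+1)I_B = 4.8 mA.
V_CE = V_CC − I_C·R_C − I_E·R_E = 20 − 4.78×1.5 − 4.8×0.56 = 10.1 V.
V_CE = 10.1 V > 0.2 V confirms active-region operation.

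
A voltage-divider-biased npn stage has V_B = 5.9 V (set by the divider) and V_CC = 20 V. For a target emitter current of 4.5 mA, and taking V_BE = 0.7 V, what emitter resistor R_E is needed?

V_E = V_B − V_BE = 5.9 − 0.7 = 5.2 V.
R_E = V_E / I_E = 5.2 / 4.5 = 1.16 kΩ.

R_E ≈ 1.2 kΩ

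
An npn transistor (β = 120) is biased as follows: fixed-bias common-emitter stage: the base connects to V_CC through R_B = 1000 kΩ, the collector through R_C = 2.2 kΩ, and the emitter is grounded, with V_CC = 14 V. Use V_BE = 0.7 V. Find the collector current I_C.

I_C ≈ 1.6 mA

Base loop: V_CC = I_B·R_B + V_BE, so I_B = (14 − 0.7)/1000 kΩ = 0.0133 mA.
In the active region I_C = β·I_B = 120 × 0.0133 = 1.6 mA.
Collector loop: V_CE = V_CC − I_C·R_C = 14 − 1.6×2.2 = 10.5 V.
Since V_CE = 10.5 V > V_CE(sat) ≈ 0.2 V, the transistor is in the active region as assumed.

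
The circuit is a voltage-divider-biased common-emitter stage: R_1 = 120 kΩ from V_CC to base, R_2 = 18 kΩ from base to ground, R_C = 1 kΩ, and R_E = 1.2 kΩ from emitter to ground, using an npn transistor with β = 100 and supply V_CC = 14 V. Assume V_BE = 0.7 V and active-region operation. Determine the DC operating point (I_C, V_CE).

I_C ≈ 0.82 mA, V_CE ≈ 12 V

Thevenize the base divider: V_Th = V_CC·R_2/(R_1+R_2) = 14×18/138 = 1.83 V, R_Th = R_1‖R_2 = 15.7 kΩ.
Base-emitter loop: V_Th = I_B·R_Th + V_BE + (β+1)I_B·R_E, so I_B = (1.83 − 0.7) / (15.7 + 101×1.2) = 0.00823 mA.
I_C = β·I_B = 100×0.00823 = 0.823 mA, and I_E = (β+1)I_B = 0.831 mA.
V_CE = V_CC − I_C·R_C − I_E·R_E = 14 − 0.823×1 − 0.831×1.2 = 12.2 V.
V_CE = 12.2 V > 0.2 V confirms active-region operation.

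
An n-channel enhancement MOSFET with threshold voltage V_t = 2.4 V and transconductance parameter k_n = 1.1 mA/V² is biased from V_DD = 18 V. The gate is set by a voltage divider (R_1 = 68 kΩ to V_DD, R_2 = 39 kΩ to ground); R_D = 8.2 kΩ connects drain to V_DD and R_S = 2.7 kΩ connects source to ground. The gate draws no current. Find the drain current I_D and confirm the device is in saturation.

I_D ≈ 1 mA

V_G = V_DD·R_2/(R_1+R_2) = 18×39/107 = 6.56 V.
Assume saturation: I_D = (k_n/2)(V_GS − V_t)² with V_GS = V_G − I_D·R_S = 6.56 − 2.7·I_D.
Substituting gives 4.01·I_D² − 13.4·I_D + 9.52 = 0, with roots I_D = 1.03 or 2.3 mA.
The root I_D = 2.3 mA gives V_GS = 0.356 V ≤ V_t, so take I_D = 1.03 mA.
Then V_GS = 3.77 V and V_DS = V_DD − I_D(R_D+R_S) = 18 − 1.03×10.9 = 6.74 V.
Saturation requires V_DS ≥ V_GS − V_t = 1.37 V; 6.74 ≥ 1.37 ✓.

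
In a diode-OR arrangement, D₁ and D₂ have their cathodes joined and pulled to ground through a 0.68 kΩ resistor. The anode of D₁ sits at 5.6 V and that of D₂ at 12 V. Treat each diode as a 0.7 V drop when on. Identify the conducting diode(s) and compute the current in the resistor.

Assume both conduct. Then node N would need to be at both 5.6−0.7 = 4.9 V and 12−0.7 = 11.3 V, which is impossible.
Assume only D₂ conducts: V_N = 12 − 0.7 = 11.3 V, so I_R = 11.3/0.68 = 16.6 mA.
Check D₁: its anode-to-cathode voltage is 5.6 − 11.3 = -5.7 V < 0.7 V, so it is off. The assumption is consistent.

Only D₂ conducts; I_R ≈ 17 mA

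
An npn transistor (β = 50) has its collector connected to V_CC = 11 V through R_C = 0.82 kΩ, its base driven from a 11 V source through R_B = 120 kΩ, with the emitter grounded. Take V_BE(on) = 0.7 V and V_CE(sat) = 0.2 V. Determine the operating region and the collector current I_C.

Assume active. Base-emitter loop: I_B = (V_BB − V_BE)/R_B = (11 − 0.7)/120 = 0.0858 mA.
I_C = β·I_B = 50×0.0858 = 4.29 mA.
V_CE = V_CC − I_C·R_C = 11 − 4.29×0.82 = 7.48 V > V_CE(sat), so the active-region assumption holds.

active; I_C ≈ 4.3 mA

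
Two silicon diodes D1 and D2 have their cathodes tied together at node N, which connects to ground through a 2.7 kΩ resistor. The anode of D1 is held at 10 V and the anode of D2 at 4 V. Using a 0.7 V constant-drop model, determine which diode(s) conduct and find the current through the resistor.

Assume both conduct. Then node N would need to be at both 10−0.7 = 9.3 V and 4−0.7 = 3.3 V, which is impossible.
Assume only D1 conducts: V_N = 10 − 0.7 = 9.3 V, so I_R = 9.3/2.7 = 3.44 mA.
Check D2: its anode-to-cathode voltage is 4 − 9.3 = -5.3 V < 0.7 V, so it is off. The assumption is consistent.

Only D1 conducts; I_R ≈ 3.4 mA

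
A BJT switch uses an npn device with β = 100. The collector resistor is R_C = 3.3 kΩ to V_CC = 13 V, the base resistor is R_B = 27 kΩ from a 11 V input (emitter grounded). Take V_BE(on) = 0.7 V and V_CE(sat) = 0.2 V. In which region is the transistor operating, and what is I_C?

saturation; I_C ≈ 3.9 mA

Assume active: I_B = (11 − 0.7)/27 = 0.381 mA, giving I_C = β·I_B = 38.1 mA.
But then V_CE = 13 − 38.1×3.3 = -113 V < V_CE(sat) = 0.2 V — impossible in the active region.
So the transistor is saturated. With V_CE = 0.2 V, I_C = (V_CC − 0.2)/R_C = 12.8/3.3 = 3.88 mA.
Check: β·I_B = 38.1 mA > I_C = 3.88 mA, confirming saturation.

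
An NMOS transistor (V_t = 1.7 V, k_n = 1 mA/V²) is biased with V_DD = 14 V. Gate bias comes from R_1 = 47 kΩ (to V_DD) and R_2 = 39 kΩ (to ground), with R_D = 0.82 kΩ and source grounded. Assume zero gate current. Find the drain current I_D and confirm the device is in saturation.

I_D ≈ 11 mA

V_G = V_DD·R_2/(R_1+R_2) = 14×39/86 = 6.35 V. With the source grounded, V_GS = V_G = 6.35 V.
Assume saturation: I_D = (k_n/2)(V_GS − V_t)² = (1/2)×(6.35 − 1.7)² = 0.5×4.65² = 10.8 mA.
V_DS = V_DD − I_D·R_D = 14 − 10.8×0.82 = 5.14 V.
Saturation requires V_DS ≥ V_GS − V_t = 4.65 V; 5.14 ≥ 4.65 ✓.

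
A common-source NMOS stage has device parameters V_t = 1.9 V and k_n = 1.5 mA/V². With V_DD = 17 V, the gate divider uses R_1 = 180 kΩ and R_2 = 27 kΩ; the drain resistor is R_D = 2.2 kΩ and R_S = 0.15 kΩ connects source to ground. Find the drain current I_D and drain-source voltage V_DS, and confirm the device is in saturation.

V_G = V_DD·R_2/(R_1+R_2) = 17×27/207 = 2.22 V.
Assume saturation: I_D = (k_n/2)(V_GS − V_t)² with V_GS = V_G − I_D·R_S = 2.22 − 0.15·I_D.
Substituting gives 0.0169·I_D² − 1.07·I_D + 0.0756 = 0, with roots I_D = 0.0706 or 63.4 mA.
The root I_D = 63.4 mA gives V_GS = -7.3 V ≤ V_t, so take I_D = 0.0706 mA.
Then V_GS = 2.21 V and V_DS = V_DD − I_D(R_D+R_S) = 17 − 0.0706×2.35 = 16.8 V.
Saturation requires V_DS ≥ V_GS − V_t = 0.307 V; 16.8 ≥ 0.307 ✓.

I_D ≈ 0.071 mA, V_DS ≈ 17 V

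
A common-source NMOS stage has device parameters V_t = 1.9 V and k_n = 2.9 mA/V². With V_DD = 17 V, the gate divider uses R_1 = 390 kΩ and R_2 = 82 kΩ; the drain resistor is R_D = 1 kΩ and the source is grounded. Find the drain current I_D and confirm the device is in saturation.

I_D ≈ 1.6 mA

V_G = V_DD·R_2/(R_1+R_2) = 17×82/472 = 2.95 V. With the source grounded, V_GS = V_G = 2.95 V.
Assume saturation: I_D = (k_n/2)(V_GS − V_t)² = (2.9/2)×(2.95 − 1.9)² = 1.45×1.05² = 1.61 mA.
V_DS = V_DD − I_D·R_D = 17 − 1.61×1 = 15.4 V.
Saturation requires V_DS ≥ V_GS − V_t = 1.05 V; 15.4 ≥ 1.05 ✓.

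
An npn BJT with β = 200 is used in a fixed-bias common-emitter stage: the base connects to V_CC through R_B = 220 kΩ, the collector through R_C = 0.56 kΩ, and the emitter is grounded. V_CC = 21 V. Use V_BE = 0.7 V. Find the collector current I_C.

I_C ≈ 18 mA

Base loop: V_CC = I_B·R_B + V_BE, so I_B = (21 − 0.7)/220 kΩ = 0.0923 mA.
In the active region I_C = β·I_B = 200 × 0.0923 = 18.5 mA.
Collector loop: V_CE = V_CC − I_C·R_C = 21 − 18.5×0.56 = 10.7 V.
Since V_CE = 10.7 V > V_CE(sat) ≈ 0.2 V, the transistor is in the active region as assumed.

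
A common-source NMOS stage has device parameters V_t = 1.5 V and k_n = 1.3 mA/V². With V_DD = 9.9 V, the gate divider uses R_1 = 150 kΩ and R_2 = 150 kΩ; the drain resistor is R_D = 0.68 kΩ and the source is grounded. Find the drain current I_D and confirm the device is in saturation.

I_D ≈ 7.7 mA

V_G = V_DD·R_2/(R_1+R_2) = 9.9×150/300 = 4.95 V. With the source grounded, V_GS = V_G = 4.95 V.
Assume saturation: I_D = (k_n/2)(V_GS − V_t)² = (1.3/2)×(4.95 − 1.5)² = 0.65×3.45² = 7.74 mA.
V_DS = V_DD − I_D·R_D = 9.9 − 7.74×0.68 = 4.64 V.
Saturation requires V_DS ≥ V_GS − V_t = 3.45 V; 4.64 ≥ 3.45 ✓.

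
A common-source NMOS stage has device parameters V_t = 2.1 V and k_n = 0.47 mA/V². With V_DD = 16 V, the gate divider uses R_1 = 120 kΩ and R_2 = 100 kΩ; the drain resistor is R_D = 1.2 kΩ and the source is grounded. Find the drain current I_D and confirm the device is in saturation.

V_G = V_DD·R_2/(R_1+R_2) = 16×100/220 = 7.27 V. With the source grounded, V_GS = V_G = 7.27 V.
Assume saturation: I_D = (k_n/2)(V_GS − V_t)² = (0.47/2)×(7.27 − 2.1)² = 0.235×5.17² = 6.29 mA.
V_DS = V_DD − I_D·R_D = 16 − 6.29×1.2 = 8.45 V.
Saturation requires V_DS ≥ V_GS − V_t = 5.17 V; 8.45 ≥ 5.17 ✓.

I_D ≈ 6.3 mA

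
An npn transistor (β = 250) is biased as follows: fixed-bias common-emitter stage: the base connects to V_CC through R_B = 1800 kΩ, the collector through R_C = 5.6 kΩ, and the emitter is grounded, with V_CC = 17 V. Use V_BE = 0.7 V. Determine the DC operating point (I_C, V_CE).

Base loop: V_CC = I_B·R_B + V_BE, so I_B = (17 − 0.7)/1800 kΩ = 0.00906 mA.
In the active region I_C = β·I_B = 250 × 0.00906 = 2.26 mA.
Collector loop: V_CE = V_CC − I_C·R_C = 17 − 2.26×5.6 = 4.32 V.
Since V_CE = 4.32 V > V_CE(sat) ≈ 0.2 V, the transistor is in the active region as assumed.

I_C ≈ 2.3 mA, V_CE ≈ 4.3 V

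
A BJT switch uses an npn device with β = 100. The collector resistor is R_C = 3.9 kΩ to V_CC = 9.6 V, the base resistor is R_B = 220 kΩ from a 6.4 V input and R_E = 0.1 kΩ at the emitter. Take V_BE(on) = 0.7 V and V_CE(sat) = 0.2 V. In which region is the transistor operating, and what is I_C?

Assume active: I_B = (6.4 − 0.7)/(220 + 101×0.1) = 0.0248 mA, I_C = β·I_B = 2.48 mA.
Then V_CE = 9.6 − 2.48×3.9 − 2.5×0.1 = -0.311 V < 0.2 V — the active assumption fails.
Re-solve with V_CE = 0.2 V. KCL at the emitter: V_E/R_E = (V_BB−0.7−V_E)/R_B + (V_CC−0.2−V_E)/R_C, giving V_E = 0.237 V.
I_C = (V_CC − 0.2 − V_E)/R_C = (9.4 − 0.237)/3.9 = 2.35 mA.
Check: I_B = (5.7 − 0.237)/220 = 0.0248 mA, and β·I_B = 2.48 mA > I_C, confirming saturation.

saturation; I_C ≈ 2.3 mA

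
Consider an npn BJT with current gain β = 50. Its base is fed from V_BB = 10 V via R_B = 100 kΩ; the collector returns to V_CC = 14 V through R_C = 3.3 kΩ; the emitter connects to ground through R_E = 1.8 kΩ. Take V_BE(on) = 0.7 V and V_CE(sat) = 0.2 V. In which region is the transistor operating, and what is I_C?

active; I_C ≈ 2.4 mA

Assume active. Base-emitter loop: I_B = (V_BB − V_BE)/(R_B + (β+1)R_E) = (10 − 0.7)/(100 + 51×1.8) = 0.0485 mA.
I_C = β·I_B = 50×0.0485 = 2.42 mA.
V_CE = V_CC − I_C·R_C − I_E·R_E = 14 − 2.42×3.3 − 2.47×1.8 = 1.55 V > V_CE(sat), so the active-region assumption holds.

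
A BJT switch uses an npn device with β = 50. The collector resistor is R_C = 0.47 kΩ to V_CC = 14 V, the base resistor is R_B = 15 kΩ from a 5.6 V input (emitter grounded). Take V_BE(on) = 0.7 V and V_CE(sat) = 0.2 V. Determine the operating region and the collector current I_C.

active; I_C ≈ 16 mA

Assume active. Base-emitter loop: I_B = (V_BB − V_BE)/R_B = (5.6 − 0.7)/15 = 0.327 mA.
I_C = β·I_B = 50×0.327 = 16.3 mA.
V_CE = V_CC − I_C·R_C = 14 − 16.3×0.47 = 6.32 V > V_CE(sat), so the active-region assumption holds.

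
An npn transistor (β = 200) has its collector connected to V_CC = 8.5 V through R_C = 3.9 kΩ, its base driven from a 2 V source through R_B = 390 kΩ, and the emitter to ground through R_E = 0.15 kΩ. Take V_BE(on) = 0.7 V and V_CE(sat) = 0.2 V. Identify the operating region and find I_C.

active; I_C ≈ 0.62 mA

Assume active. Base-emitter loop: I_B = (V_BB − V_BE)/(R_B + (β+1)R_E) = (2 − 0.7)/(390 + 201×0.15) = 0.00309 mA.
I_C = β·I_B = 200×0.00309 = 0.619 mA.
V_CE = V_CC − I_C·R_C − I_E·R_E = 8.5 − 0.619×3.9 − 0.622×0.15 = 5.99 V > V_CE(sat), so the active-region assumption holds.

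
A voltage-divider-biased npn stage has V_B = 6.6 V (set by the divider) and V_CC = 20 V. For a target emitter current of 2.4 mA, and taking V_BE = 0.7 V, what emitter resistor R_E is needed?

R_E ≈ 2.5 kΩ

V_E = V_B − V_BE = 6.6 − 0.7 = 5.9 V.
R_E = V_E / I_E = 5.9 / 2.4 = 2.46 kΩ.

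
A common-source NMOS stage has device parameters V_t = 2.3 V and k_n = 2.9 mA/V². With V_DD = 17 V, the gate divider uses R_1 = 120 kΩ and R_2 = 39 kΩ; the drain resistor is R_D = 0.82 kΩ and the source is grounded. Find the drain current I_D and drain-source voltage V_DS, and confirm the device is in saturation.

I_D ≈ 5.1 mA, V_DS ≈ 13 V

V_G = V_DD·R_2/(R_1+R_2) = 17×39/159 = 4.17 V. With the source grounded, V_GS = V_G = 4.17 V.
Assume saturation: I_D = (k_n/2)(V_GS − V_t)² = (2.9/2)×(4.17 − 2.3)² = 1.45×1.87² = 5.07 mA.
V_DS = V_DD − I_D·R_D = 17 − 5.07×0.82 = 12.8 V.
Saturation requires V_DS ≥ V_GS − V_t = 1.87 V; 12.8 ≥ 1.87 ✓.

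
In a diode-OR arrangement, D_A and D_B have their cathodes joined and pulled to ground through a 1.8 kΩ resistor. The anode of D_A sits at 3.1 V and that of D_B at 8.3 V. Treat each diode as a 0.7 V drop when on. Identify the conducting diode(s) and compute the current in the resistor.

Only D_B conducts; I_R ≈ 4.2 mA

Assume both conduct. Then node N would need to be at both 3.1−0.7 = 2.4 V and 8.3−0.7 = 7.6 V, which is impossible.
Assume only D_B conducts: V_N = 8.3 − 0.7 = 7.6 V, so I_R = 7.6/1.8 = 4.22 mA.
Check D_A: its anode-to-cathode voltage is 3.1 − 7.6 = -4.5 V < 0.7 V, so it is off. The assumption is consistent.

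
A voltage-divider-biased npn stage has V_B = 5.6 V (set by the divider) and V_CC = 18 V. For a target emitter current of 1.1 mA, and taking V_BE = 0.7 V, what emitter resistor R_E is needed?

R_E ≈ 4.5 kΩ

V_E = V_B − V_BE = 5.6 − 0.7 = 4.9 V.
R_E = V_E / I_E = 4.9 / 1.1 = 4.45 kΩ.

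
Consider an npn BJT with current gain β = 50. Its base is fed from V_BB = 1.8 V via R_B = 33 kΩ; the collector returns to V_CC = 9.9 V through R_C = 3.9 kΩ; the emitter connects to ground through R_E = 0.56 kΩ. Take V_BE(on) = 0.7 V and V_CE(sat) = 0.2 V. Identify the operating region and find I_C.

Assume active. Base-emitter loop: I_B = (V_BB − V_BE)/(R_B + (β+1)R_E) = (1.8 − 0.7)/(33 + 51×0.56) = 0.0179 mA.
I_C = β·I_B = 50×0.0179 = 0.893 mA.
V_CE = V_CC − I_C·R_C − I_E·R_E = 9.9 − 0.893×3.9 − 0.911×0.56 = 5.91 V > V_CE(sat), so the active-region assumption holds.

active; I_C ≈ 0.89 mA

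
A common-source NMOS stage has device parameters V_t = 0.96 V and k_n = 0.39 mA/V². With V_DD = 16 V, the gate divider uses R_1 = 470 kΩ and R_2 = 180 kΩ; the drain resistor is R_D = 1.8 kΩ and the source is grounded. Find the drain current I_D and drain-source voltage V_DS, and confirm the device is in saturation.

V_G = V_DD·R_2/(R_1+R_2) = 16×180/650 = 4.43 V. With the source grounded, V_GS = V_G = 4.43 V.
Assume saturation: I_D = (k_n/2)(V_GS − V_t)² = (0.39/2)×(4.43 − 0.96)² = 0.195×3.47² = 2.35 mA.
V_DS = V_DD − I_D·R_D = 16 − 2.35×1.8 = 11.8 V.
Saturation requires V_DS ≥ V_GS − V_t = 3.47 V; 11.8 ≥ 3.47 ✓.

I_D ≈ 2.3 mA, V_DS ≈ 12 V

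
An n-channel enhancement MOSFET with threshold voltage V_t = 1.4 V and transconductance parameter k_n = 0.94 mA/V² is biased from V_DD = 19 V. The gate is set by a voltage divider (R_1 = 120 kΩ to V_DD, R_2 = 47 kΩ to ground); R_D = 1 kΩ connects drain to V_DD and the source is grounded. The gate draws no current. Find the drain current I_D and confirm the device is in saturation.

I_D ≈ 7.3 mA

V_G = V_DD·R_2/(R_1+R_2) = 19×47/167 = 5.35 V. With the source grounded, V_GS = V_G = 5.35 V.
Assume saturation: I_D = (k_n/2)(V_GS − V_t)² = (0.94/2)×(5.35 − 1.4)² = 0.47×3.95² = 7.32 mA.
V_DS = V_DD − I_D·R_D = 19 − 7.32×1 = 11.7 V.
Saturation requires V_DS ≥ V_GS − V_t = 3.95 V; 11.7 ≥ 3.95 ✓.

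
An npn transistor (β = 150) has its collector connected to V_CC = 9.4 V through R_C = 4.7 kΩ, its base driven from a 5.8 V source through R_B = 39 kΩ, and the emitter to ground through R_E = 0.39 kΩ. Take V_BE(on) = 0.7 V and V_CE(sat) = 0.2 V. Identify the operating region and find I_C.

Assume active: I_B = (5.8 − 0.7)/(39 + 151×0.39) = 0.0521 mA, I_C = β·I_B = 7.81 mA.
Then V_CE = 9.4 − 7.81×4.7 − 7.87×0.39 = -30.4 V < 0.2 V — the active assumption fails.
Re-solve with V_CE = 0.2 V. KCL at the emitter: V_E/R_E = (V_BB−0.7−V_E)/R_B + (V_CC−0.2−V_E)/R_C, giving V_E = 0.745 V.
I_C = (V_CC − 0.2 − V_E)/R_C = (9.2 − 0.745)/4.7 = 1.8 mA.
Check: I_B = (5.1 − 0.745)/39 = 0.112 mA, and β·I_B = 16.7 mA > I_C, confirming saturation.

saturation; I_C ≈ 1.8 mA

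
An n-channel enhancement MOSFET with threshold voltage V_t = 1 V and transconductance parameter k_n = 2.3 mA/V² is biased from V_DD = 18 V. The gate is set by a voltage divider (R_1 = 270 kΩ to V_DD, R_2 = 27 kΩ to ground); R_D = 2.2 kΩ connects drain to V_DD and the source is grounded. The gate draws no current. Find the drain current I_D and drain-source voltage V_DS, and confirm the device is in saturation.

I_D ≈ 0.47 mA, V_DS ≈ 17 V

V_G = V_DD·R_2/(R_1+R_2) = 18×27/297 = 1.64 V. With the source grounded, V_GS = V_G = 1.64 V.
Assume saturation: I_D = (k_n/2)(V_GS − V_t)² = (2.3/2)×(1.64 − 1)² = 1.15×0.636² = 0.466 mA.
V_DS = V_DD − I_D·R_D = 18 − 0.466×2.2 = 17 V.
Saturation requires V_DS ≥ V_GS − V_t = 0.636 V; 17 ≥ 0.636 ✓.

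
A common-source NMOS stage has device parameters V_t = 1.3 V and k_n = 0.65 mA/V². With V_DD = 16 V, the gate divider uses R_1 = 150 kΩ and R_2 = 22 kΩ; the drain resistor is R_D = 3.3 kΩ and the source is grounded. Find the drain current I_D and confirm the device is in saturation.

V_G = V_DD·R_2/(R_1+R_2) = 16×22/172 = 2.05 V. With the source grounded, V_GS = V_G = 2.05 V.
Assume saturation: I_D = (k_n/2)(V_GS − V_t)² = (0.65/2)×(2.05 − 1.3)² = 0.325×0.747² = 0.181 mA.
V_DS = V_DD − I_D·R_D = 16 − 0.181×3.3 = 15.4 V.
Saturation requires V_DS ≥ V_GS − V_t = 0.747 V; 15.4 ≥ 0.747 ✓.

I_D ≈ 0.18 mA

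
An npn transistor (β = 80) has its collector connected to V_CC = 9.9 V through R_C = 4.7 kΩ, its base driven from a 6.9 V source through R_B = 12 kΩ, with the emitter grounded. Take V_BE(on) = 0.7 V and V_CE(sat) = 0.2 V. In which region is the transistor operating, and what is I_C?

Assume active: I_B = (6.9 − 0.7)/12 = 0.517 mA, giving I_C = β·I_B = 41.3 mA.
But then V_CE = 9.9 − 41.3×4.7 = -184 V < V_CE(sat) = 0.2 V — impossible in the active region.
So the transistor is saturated. With V_CE = 0.2 V, I_C = (V_CC − 0.2)/R_C = 9.7/4.7 = 2.06 mA.
Check: β·I_B = 41.3 mA > I_C = 2.06 mA, confirming saturation.

saturation; I_C ≈ 2.1 mA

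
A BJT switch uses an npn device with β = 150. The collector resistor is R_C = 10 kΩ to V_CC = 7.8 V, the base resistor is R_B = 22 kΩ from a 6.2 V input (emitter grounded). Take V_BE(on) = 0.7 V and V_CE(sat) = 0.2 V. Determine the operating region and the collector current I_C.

Assume active: I_B = (6.2 − 0.7)/22 = 0.25 mA, giving I_C = β·I_B = 37.5 mA.
But then V_CE = 7.8 − 37.5×10 = -367 V < V_CE(sat) = 0.2 V — impossible in the active region.
So the transistor is saturated. With V_CE = 0.2 V, I_C = (V_CC − 0.2)/R_C = 7.6/10 = 0.76 mA.
Check: β·I_B = 37.5 mA > I_C = 0.76 mA, confirming saturation.

saturation; I_C ≈ 0.76 mA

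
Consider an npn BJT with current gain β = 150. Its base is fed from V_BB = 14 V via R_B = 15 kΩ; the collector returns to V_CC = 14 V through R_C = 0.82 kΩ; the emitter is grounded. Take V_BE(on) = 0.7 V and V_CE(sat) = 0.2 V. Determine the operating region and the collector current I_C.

saturation; I_C ≈ 17 mA

Assume active: I_B = (14 − 0.7)/15 = 0.887 mA, giving I_C = β·I_B = 133 mA.
But then V_CE = 14 − 133×0.82 = -95.1 V < V_CE(sat) = 0.2 V — impossible in the active region.
So the transistor is saturated. With V_CE = 0.2 V, I_C = (V_CC − 0.2)/R_C = 13.8/0.82 = 16.8 mA.
Check: β·I_B = 133 mA > I_C = 16.8 mA, confirming saturation.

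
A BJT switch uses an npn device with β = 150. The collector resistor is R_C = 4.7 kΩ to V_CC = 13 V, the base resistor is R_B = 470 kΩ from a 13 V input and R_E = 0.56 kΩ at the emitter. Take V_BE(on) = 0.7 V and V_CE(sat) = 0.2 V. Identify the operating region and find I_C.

Assume active: I_B = (13 − 0.7)/(470 + 151×0.56) = 0.0222 mA, I_C = β·I_B = 3.33 mA.
Then V_CE = 13 − 3.33×4.7 − 3.35×0.56 = -4.51 V < 0.2 V — the active assumption fails.
Re-solve with V_CE = 0.2 V. KCL at the emitter: V_E/R_E = (V_BB−0.7−V_E)/R_B + (V_CC−0.2−V_E)/R_C, giving V_E = 1.37 V.
I_C = (V_CC − 0.2 − V_E)/R_C = (12.8 − 1.37)/4.7 = 2.43 mA.
Check: I_B = (12.3 − 1.37)/470 = 0.0232 mA, and β·I_B = 3.49 mA > I_C, confirming saturation.

saturation; I_C ≈ 2.4 mA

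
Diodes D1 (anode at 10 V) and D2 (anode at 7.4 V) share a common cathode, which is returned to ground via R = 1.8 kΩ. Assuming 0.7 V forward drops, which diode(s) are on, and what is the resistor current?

Only D1 conducts; I_R ≈ 5.2 mA

Assume both conduct. Then node N would need to be at both 10−0.7 = 9.3 V and 7.4−0.7 = 6.7 V, which is impossible.
Assume only D1 conducts: V_N = 10 − 0.7 = 9.3 V, so I_R = 9.3/1.8 = 5.17 mA.
Check D2: its anode-to-cathode voltage is 7.4 − 9.3 = -1.9 V < 0.7 V, so it is off. The assumption is consistent.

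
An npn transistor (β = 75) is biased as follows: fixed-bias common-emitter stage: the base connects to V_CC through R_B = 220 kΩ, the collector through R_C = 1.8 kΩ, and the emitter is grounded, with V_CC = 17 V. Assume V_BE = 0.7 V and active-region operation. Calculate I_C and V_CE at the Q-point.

Base loop: V_CC = I_B·R_B + V_BE, so I_B = (17 − 0.7)/220 kΩ = 0.0741 mA.
In the active region I_C = β·I_B = 75 × 0.0741 = 5.56 mA.
Collector loop: V_CE = V_CC − I_C·R_C = 17 − 5.56×1.8 = 7 V.
Since V_CE = 7 V > V_CE(sat) ≈ 0.2 V, the transistor is in the active region as assumed.

I_C ≈ 5.6 mA, V_CE ≈ 7 V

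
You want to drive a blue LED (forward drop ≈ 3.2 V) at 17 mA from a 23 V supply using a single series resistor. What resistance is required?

The resistor drops V_S − V_D = 23 − 3.2 = 19.8 V at 17 mA.
R = 19.8 V / 17 mA = 1.16 kΩ.

R ≈ 1.2 kΩ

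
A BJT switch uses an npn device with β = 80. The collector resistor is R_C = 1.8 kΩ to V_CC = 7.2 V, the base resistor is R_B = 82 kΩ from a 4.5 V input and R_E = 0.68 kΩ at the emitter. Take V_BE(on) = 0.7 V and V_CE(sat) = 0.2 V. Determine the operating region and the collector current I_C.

Assume active. Base-emitter loop: I_B = (V_BB − V_BE)/(R_B + (β+1)R_E) = (4.5 − 0.7)/(82 + 81×0.68) = 0.0277 mA.
I_C = β·I_B = 80×0.0277 = 2.22 mA.
V_CE = V_CC − I_C·R_C − I_E·R_E = 7.2 − 2.22×1.8 − 2.25×0.68 = 1.68 V > V_CE(sat), so the active-region assumption holds.

active; I_C ≈ 2.2 mA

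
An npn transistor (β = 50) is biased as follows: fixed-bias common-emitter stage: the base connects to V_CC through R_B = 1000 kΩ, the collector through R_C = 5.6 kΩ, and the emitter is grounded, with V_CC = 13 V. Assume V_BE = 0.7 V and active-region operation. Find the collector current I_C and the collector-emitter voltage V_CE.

Base loop: V_CC = I_B·R_B + V_BE, so I_B = (13 − 0.7)/1000 kΩ = 0.0123 mA.
In the active region I_C = β·I_B = 50 × 0.0123 = 0.615 mA.
Collector loop: V_CE = V_CC − I_C·R_C = 13 − 0.615×5.6 = 9.56 V.
Since V_CE = 9.56 V > V_CE(sat) ≈ 0.2 V, the transistor is in the active region as assumed.

I_C ≈ 0.61 mA, V_CE ≈ 9.6 V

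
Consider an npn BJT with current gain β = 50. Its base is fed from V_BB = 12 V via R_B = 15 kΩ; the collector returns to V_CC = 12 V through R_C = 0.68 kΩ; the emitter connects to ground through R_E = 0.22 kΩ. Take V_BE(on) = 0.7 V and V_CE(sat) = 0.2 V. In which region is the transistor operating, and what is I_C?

saturation; I_C ≈ 13 mA

Assume active: I_B = (12 − 0.7)/(15 + 51×0.22) = 0.431 mA, I_C = β·I_B = 21.5 mA.
Then V_CE = 12 − 21.5×0.68 − 22×0.22 = -7.49 V < 0.2 V — the active assumption fails.
Re-solve with V_CE = 0.2 V. KCL at the emitter: V_E/R_E = (V_BB−0.7−V_E)/R_B + (V_CC−0.2−V_E)/R_C, giving V_E = 2.98 V.
I_C = (V_CC − 0.2 − V_E)/R_C = (11.8 − 2.98)/0.68 = 13 mA.
Check: I_B = (11.3 − 2.98)/15 = 0.555 mA, and β·I_B = 27.7 mA > I_C, confirming saturation.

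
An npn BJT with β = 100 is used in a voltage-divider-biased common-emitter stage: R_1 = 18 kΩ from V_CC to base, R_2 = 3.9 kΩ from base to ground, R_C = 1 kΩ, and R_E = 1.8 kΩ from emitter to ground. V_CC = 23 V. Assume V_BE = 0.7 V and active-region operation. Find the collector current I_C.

I_C ≈ 1.8 mA

Thevenize the base divider: V_Th = V_CC·R_2/(R_1+R_2) = 23×3.9/21.9 = 4.1 V, R_Th = R_1‖R_2 = 3.21 kΩ.
Base-emitter loop: V_Th = I_B·R_Th + V_BE + (β+1)I_B·R_E, so I_B = (4.1 − 0.7) / (3.21 + 101×1.8) = 0.0184 mA.
I_C = β·I_B = 100×0.0184 = 1.84 mA, and I_E = (β+1)I_B = 1.85 mA.
V_CE = V_CC − I_C·R_C − I_E·R_E = 23 − 1.84×1 − 1.85×1.8 = 17.8 V.
V_CE = 17.8 V > 0.2 V confirms active-region operation.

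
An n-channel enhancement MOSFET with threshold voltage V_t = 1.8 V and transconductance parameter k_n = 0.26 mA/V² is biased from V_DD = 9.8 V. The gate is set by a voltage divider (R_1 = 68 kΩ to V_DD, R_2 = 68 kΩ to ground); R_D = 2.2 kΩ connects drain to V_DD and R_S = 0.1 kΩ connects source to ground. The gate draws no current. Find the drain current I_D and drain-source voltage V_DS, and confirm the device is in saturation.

V_G = V_DD·R_2/(R_1+R_2) = 9.8×68/136 = 4.9 V.
Assume saturation: I_D = (k_n/2)(V_GS − V_t)² with V_GS = V_G − I_D·R_S = 4.9 − 0.1·I_D.
Substituting gives 0.0013·I_D² − 1.08·I_D + 1.25 = 0, with roots I_D = 1.16 or 830 mA.
The root I_D = 830 mA gives V_GS = -78.1 V ≤ V_t, so take I_D = 1.16 mA.
Then V_GS = 4.78 V and V_DS = V_DD − I_D(R_D+R_S) = 9.8 − 1.16×2.3 = 7.14 V.
Saturation requires V_DS ≥ V_GS − V_t = 2.98 V; 7.14 ≥ 2.98 ✓.

I_D ≈ 1.2 mA, V_DS ≈ 7.1 V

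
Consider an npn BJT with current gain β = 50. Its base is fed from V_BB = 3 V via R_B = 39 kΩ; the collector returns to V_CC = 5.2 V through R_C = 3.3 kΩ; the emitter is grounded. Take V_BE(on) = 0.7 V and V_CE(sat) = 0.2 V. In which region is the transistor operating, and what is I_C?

saturation; I_C ≈ 1.5 mA

Assume active: I_B = (3 − 0.7)/39 = 0.059 mA, giving I_C = β·I_B = 2.95 mA.
But then V_CE = 5.2 − 2.95×3.3 = -4.53 V < V_CE(sat) = 0.2 V — impossible in the active region.
So the transistor is saturated. With V_CE = 0.2 V, I_C = (V_CC − 0.2)/R_C = 5/3.3 = 1.52 mA.
Check: β·I_B = 2.95 mA > I_C = 1.52 mA, confirming saturation.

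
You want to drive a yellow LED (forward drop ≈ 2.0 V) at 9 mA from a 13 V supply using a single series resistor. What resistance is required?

R ≈ 1.2 kΩ

The resistor drops V_S − V_D = 13 − 2.0 = 11 V at 9 mA.
R = 11 V / 9 mA = 1.22 kΩ.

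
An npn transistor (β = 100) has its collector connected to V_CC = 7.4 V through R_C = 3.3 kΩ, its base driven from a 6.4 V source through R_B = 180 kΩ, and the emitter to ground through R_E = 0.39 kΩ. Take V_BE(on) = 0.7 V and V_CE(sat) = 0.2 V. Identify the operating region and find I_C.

Assume active: I_B = (6.4 − 0.7)/(180 + 101×0.39) = 0.026 mA, I_C = β·I_B = 2.6 mA.
Then V_CE = 7.4 − 2.6×3.3 − 2.62×0.39 = -2.2 V < 0.2 V — the active assumption fails.
Re-solve with V_CE = 0.2 V. KCL at the emitter: V_E/R_E = (V_BB−0.7−V_E)/R_B + (V_CC−0.2−V_E)/R_C, giving V_E = 0.771 V.
I_C = (V_CC − 0.2 − V_E)/R_C = (7.2 − 0.771)/3.3 = 1.95 mA.
Check: I_B = (5.7 − 0.771)/180 = 0.0274 mA, and β·I_B = 2.74 mA > I_C, confirming saturation.

saturation; I_C ≈ 1.9 mA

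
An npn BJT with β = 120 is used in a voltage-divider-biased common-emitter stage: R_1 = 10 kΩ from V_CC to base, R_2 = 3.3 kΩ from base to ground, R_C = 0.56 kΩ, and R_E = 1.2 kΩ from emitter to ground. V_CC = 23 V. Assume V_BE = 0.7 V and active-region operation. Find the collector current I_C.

Thevenize the base divider: V_Th = V_CC·R_2/(R_1+R_2) = 23×3.3/13.3 = 5.71 V, R_Th = R_1‖R_2 = 2.48 kΩ.
Base-emitter loop: V_Th = I_B·R_Th + V_BE + (β+1)I_B·R_E, so I_B = (5.71 − 0.7) / (2.48 + 121×1.2) = 0.0339 mA.
I_C = β·I_B = 120×0.0339 = 4.07 mA, and I_E = (β+1)I_B = 4.1 mA.
V_CE = V_CC − I_C·R_C − I_E·R_E = 23 − 4.07×0.56 − 4.1×1.2 = 15.8 V.
V_CE = 15.8 V > 0.2 V confirms active-region operation.

I_C ≈ 4.1 mA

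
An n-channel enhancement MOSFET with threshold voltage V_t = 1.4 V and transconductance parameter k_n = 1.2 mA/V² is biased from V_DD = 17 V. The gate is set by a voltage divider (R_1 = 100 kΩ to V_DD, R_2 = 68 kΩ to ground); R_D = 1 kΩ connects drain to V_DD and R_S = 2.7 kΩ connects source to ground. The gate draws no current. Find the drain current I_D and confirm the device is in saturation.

V_G = V_DD·R_2/(R_1+R_2) = 17×68/168 = 6.88 V.
Assume saturation: I_D = (k_n/2)(V_GS − V_t)² with V_GS = V_G − I_D·R_S = 6.88 − 2.7·I_D.
Substituting gives 4.37·I_D² − 18.8·I_D + 18 = 0, with roots I_D = 1.45 or 2.84 mA.
The root I_D = 2.84 mA gives V_GS = -0.774 V ≤ V_t, so take I_D = 1.45 mA.
Then V_GS = 2.96 V and V_DS = V_DD − I_D(R_D+R_S) = 17 − 1.45×3.7 = 11.6 V.
Saturation requires V_DS ≥ V_GS − V_t = 1.56 V; 11.6 ≥ 1.56 ✓.

I_D ≈ 1.5 mA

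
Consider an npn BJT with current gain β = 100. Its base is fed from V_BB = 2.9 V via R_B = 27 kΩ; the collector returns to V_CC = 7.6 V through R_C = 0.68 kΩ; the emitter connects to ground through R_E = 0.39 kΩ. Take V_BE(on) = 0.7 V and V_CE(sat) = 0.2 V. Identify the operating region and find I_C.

active; I_C ≈ 3.3 mA

Assume active. Base-emitter loop: I_B = (V_BB − V_BE)/(R_B + (β+1)R_E) = (2.9 − 0.7)/(27 + 101×0.39) = 0.0331 mA.
I_C = β·I_B = 100×0.0331 = 3.31 mA.
V_CE = V_CC − I_C·R_C − I_E·R_E = 7.6 − 3.31×0.68 − 3.35×0.39 = 4.04 V > V_CE(sat), so the active-region assumption holds.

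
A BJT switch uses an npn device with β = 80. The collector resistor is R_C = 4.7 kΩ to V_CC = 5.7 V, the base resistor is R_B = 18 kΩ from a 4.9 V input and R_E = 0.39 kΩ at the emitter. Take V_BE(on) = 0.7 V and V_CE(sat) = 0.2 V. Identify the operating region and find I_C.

saturation; I_C ≈ 1.1 mA

Assume active: I_B = (4.9 − 0.7)/(18 + 81×0.39) = 0.0847 mA, I_C = β·I_B = 6.78 mA.
Then V_CE = 5.7 − 6.78×4.7 − 6.86×0.39 = -28.8 V < 0.2 V — the active assumption fails.
Re-solve with V_CE = 0.2 V. KCL at the emitter: V_E/R_E = (V_BB−0.7−V_E)/R_B + (V_CC−0.2−V_E)/R_C, giving V_E = 0.496 V.
I_C = (V_CC − 0.2 − V_E)/R_C = (5.5 − 0.496)/4.7 = 1.06 mA.
Check: I_B = (4.2 − 0.496)/18 = 0.206 mA, and β·I_B = 16.5 mA > I_C, confirming saturation.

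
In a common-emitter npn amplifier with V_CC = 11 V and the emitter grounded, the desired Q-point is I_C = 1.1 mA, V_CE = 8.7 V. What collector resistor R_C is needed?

Collector loop: V_CC = I_C·R_C + V_CE.
R_C = (V_CC − V_CE)/I_C = (11 − 8.7)/1.1 = 2.09 kΩ.

R_C ≈ 2.1 kΩ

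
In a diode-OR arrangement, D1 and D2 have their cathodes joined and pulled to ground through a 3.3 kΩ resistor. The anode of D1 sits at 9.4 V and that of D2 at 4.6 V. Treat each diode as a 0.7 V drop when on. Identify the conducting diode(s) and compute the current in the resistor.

Assume both conduct. Then node N would need to be at both 9.4−0.7 = 8.7 V and 4.6−0.7 = 3.9 V, which is impossible.
Assume only D1 conducts: V_N = 9.4 − 0.7 = 8.7 V, so I_R = 8.7/3.3 = 2.64 mA.
Check D2: its anode-to-cathode voltage is 4.6 − 8.7 = -4.1 V < 0.7 V, so it is off. The assumption is consistent.

Only D1 conducts; I_R ≈ 2.6 mA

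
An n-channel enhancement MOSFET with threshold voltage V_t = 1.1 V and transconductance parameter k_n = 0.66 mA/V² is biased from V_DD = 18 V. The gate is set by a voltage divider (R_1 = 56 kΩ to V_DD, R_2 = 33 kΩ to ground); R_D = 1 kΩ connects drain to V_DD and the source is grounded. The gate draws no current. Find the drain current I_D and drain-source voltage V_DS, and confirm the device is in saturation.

V_G = V_DD·R_2/(R_1+R_2) = 18×33/89 = 6.67 V. With the source grounded, V_GS = V_G = 6.67 V.
Assume saturation: I_D = (k_n/2)(V_GS − V_t)² = (0.66/2)×(6.67 − 1.1)² = 0.33×5.57² = 10.3 mA.
V_DS = V_DD − I_D·R_D = 18 − 10.3×1 = 7.75 V.
Saturation requires V_DS ≥ V_GS − V_t = 5.57 V; 7.75 ≥ 5.57 ✓.

I_D ≈ 10 mA, V_DS ≈ 7.7 V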